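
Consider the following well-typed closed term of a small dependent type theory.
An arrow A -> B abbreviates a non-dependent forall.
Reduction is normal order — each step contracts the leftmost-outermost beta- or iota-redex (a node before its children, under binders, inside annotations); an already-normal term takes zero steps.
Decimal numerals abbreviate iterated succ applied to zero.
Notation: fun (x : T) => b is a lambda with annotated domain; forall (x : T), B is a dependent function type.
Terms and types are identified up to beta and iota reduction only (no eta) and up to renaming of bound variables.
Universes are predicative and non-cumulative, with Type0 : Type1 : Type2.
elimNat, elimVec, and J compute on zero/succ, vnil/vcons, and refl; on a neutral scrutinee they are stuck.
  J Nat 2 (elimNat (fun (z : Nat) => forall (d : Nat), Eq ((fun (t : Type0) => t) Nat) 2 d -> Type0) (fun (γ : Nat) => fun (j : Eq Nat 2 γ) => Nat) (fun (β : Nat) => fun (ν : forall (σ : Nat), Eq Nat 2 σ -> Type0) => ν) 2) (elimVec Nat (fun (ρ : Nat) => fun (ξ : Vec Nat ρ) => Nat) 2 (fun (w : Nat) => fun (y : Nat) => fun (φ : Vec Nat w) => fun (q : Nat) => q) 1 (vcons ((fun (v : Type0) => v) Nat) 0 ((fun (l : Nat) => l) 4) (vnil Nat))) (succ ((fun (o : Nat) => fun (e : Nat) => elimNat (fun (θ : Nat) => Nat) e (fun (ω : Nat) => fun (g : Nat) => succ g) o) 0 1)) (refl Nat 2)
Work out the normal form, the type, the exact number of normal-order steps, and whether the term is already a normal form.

reduced normal form:
  2
type:
  Nat
normal-order step count: 7
term was already normal: no
first contracted redex: a J iota-redex


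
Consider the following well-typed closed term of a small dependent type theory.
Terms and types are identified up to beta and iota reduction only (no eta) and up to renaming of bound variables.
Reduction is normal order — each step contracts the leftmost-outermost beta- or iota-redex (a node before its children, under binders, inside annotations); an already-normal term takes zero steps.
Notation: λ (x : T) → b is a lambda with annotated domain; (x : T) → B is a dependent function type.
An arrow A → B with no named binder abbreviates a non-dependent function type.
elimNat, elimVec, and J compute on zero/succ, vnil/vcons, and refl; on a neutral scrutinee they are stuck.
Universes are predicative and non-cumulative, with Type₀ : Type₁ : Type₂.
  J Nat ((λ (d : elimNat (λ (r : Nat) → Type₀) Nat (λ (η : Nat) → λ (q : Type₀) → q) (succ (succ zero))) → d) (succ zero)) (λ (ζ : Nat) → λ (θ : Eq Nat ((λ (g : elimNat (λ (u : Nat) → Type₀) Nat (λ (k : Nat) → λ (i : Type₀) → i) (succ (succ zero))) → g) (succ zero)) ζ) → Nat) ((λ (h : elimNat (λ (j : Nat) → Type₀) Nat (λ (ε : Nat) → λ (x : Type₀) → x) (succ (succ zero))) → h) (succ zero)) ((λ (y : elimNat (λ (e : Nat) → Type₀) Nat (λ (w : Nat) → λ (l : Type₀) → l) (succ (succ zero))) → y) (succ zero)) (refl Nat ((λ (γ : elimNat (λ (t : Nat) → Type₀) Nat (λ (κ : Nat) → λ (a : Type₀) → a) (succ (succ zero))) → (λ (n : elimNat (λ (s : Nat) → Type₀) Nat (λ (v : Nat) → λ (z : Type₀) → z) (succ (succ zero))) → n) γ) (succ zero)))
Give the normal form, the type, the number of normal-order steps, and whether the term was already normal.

reduced normal form:
  succ zero
inferred type:
  Nat
normal-order step count: 2
term was already normal: no
first redex: a J iota-redex


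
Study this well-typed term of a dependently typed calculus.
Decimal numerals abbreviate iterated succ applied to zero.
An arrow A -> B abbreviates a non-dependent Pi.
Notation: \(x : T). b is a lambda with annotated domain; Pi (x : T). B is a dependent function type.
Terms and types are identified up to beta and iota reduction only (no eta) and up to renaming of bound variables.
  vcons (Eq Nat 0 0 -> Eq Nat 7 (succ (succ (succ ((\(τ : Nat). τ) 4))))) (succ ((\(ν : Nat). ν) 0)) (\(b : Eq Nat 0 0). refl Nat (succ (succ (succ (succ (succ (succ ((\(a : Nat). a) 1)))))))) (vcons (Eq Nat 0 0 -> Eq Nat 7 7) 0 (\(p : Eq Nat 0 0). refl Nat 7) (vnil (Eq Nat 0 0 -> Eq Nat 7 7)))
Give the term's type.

type:
  Vec (Eq Nat 0 0 -> Eq Nat 7 7) 2


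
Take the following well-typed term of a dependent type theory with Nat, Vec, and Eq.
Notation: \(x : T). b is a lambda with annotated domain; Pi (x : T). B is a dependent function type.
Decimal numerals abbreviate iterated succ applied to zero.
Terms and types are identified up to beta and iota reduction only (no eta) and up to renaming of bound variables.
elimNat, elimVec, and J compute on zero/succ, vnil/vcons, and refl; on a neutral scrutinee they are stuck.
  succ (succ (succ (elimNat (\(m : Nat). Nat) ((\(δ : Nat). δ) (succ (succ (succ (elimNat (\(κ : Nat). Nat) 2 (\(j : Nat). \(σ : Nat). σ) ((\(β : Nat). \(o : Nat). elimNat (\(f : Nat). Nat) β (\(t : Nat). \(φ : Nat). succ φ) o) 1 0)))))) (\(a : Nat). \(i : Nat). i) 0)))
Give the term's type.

the term's type:
  Nat


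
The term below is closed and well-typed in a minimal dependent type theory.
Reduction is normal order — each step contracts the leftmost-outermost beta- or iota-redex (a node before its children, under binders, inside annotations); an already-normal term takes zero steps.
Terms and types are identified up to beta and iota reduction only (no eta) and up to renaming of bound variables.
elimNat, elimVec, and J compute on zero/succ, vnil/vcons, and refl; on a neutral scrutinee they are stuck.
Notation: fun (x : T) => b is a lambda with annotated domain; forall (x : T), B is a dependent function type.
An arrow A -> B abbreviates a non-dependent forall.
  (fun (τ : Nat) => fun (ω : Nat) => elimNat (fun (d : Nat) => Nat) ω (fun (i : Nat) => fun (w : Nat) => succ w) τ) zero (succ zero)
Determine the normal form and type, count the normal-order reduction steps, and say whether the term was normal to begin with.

normal form:
  succ zero
inferred type:
  Nat
normal-order step count: 3
term was already normal: no
first contracted redex: a beta-redex


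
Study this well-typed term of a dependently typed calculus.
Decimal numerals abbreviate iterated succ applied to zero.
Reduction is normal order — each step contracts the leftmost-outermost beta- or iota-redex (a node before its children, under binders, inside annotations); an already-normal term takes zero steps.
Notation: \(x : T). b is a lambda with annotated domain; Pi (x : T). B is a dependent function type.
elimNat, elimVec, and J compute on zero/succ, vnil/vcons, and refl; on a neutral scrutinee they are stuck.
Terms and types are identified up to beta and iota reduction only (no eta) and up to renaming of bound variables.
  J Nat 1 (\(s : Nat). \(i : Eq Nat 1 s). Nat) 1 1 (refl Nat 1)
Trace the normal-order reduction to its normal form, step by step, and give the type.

reduction (normal order):
  J Nat 1 (\(s : Nat). \(i : Eq Nat 1 s). Nat) 1 1 (refl Nat 1)
  ~> 1
the term's type:
  Nat


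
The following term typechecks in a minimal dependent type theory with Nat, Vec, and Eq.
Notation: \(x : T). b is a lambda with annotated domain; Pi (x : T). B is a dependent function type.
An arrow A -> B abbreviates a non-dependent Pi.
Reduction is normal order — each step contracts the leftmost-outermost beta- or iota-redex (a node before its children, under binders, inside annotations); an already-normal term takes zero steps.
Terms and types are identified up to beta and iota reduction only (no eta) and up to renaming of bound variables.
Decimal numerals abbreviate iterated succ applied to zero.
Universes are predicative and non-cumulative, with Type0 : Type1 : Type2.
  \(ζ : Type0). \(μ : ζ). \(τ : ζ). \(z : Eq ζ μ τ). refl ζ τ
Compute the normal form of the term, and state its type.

reduced normal form:
  \(ζ : Type0). \(μ : ζ). \(τ : ζ). \(z : Eq ζ μ τ). refl ζ τ
type:
  Pi (ζ : Type0). Pi (μ : ζ). Pi (τ : ζ). Eq ζ μ τ -> Eq ζ τ τ
observation: no redex remains anywhere in the term; it is its own normal form.


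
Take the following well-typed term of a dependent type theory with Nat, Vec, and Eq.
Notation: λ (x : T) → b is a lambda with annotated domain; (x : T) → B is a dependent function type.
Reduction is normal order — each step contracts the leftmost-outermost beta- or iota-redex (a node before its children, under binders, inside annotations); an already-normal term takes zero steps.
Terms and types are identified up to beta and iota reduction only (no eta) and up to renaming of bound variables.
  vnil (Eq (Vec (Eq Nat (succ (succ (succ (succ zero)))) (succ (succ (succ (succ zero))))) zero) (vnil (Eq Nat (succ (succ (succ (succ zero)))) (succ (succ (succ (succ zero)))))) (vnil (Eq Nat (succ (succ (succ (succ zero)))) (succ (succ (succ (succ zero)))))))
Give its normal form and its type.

reduced normal form:
  vnil (Eq (Vec (Eq Nat (succ (succ (succ (succ zero)))) (succ (succ (succ (succ zero))))) zero) (vnil (Eq Nat (succ (succ (succ (succ zero)))) (succ (succ (succ (succ zero)))))) (vnil (Eq Nat (succ (succ (succ (succ zero)))) (succ (succ (succ (succ zero)))))))
type:
  Vec (Eq (Vec (Eq Nat (succ (succ (succ (succ zero)))) (succ (succ (succ (succ zero))))) zero) (vnil (Eq Nat (succ (succ (succ (succ zero)))) (succ (succ (succ (succ zero)))))) (vnil (Eq Nat (succ (succ (succ (succ zero)))) (succ (succ (succ (succ zero))))))) zero
observation: no redex remains anywhere in the term; it is its own normal form.


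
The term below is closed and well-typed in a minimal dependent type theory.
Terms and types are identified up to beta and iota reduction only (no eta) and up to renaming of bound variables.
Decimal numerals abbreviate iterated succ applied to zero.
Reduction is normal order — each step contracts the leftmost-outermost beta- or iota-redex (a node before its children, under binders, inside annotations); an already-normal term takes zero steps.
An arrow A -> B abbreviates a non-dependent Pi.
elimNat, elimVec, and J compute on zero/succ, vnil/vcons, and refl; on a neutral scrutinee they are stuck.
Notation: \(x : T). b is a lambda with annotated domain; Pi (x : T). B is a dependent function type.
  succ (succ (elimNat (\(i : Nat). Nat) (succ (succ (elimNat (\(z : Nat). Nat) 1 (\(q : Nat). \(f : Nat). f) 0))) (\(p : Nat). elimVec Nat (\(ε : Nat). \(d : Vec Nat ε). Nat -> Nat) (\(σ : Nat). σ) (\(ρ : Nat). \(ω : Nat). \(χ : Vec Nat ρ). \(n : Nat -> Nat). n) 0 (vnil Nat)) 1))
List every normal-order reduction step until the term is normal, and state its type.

reduction (normal order):
  succ (succ (elimNat (\(i : Nat). Nat) (succ (succ (elimNat (\(z : Nat). Nat) 1 (\(q : Nat). \(f : Nat). f) 0))) (\(p : Nat). elimVec Nat (\(ε : Nat). \(d : Vec Nat ε). Nat -> Nat) (\(σ : Nat). σ) (\(ρ : Nat). \(ω : Nat). \(χ : Vec Nat ρ). \(n : Nat -> Nat). n) 0 (vnil Nat)) 1))
  ~> succ (succ ((\(i : Nat). elimVec Nat (\(z : Nat). \(q : Vec Nat z). Nat -> Nat) (\(f : Nat). f) (\(p : Nat). \(ε : Nat). \(d : Vec Nat p). \(σ : Nat -> Nat). σ) 0 (vnil Nat)) 0 (elimNat (\(ρ : Nat). Nat) (succ (succ (elimNat (\(ω : Nat). Nat) 1 (\(χ : Nat). \(n : Nat). n) 0))) (\(r : Nat). elimVec Nat (\(τ : Nat). \(t : Vec Nat τ). Nat -> Nat) (\(v : Nat). v) (\(b : Nat). \(ν : Nat). \(γ : Vec Nat b). \(ξ : Nat -> Nat). ξ) 0 (vnil Nat)) 0)))
  ~> succ (succ (elimVec Nat (\(i : Nat). \(z : Vec Nat i). Nat -> Nat) (\(q : Nat). q) (\(f : Nat). \(p : Nat). \(ε : Vec Nat f). \(d : Nat -> Nat). d) 0 (vnil Nat) (elimNat (\(σ : Nat). Nat) (succ (succ (elimNat (\(ρ : Nat). Nat) 1 (\(ω : Nat). \(χ : Nat). χ) 0))) (\(n : Nat). elimVec Nat (\(r : Nat). \(τ : Vec Nat r). Nat -> Nat) (\(t : Nat). t) (\(v : Nat). \(b : Nat). \(ν : Vec Nat v). \(γ : Nat -> Nat). γ) 0 (vnil Nat)) 0)))
  ~> succ (succ ((\(i : Nat). i) (elimNat (\(z : Nat). Nat) (succ (succ (elimNat (\(q : Nat). Nat) 1 (\(f : Nat). \(p : Nat). p) 0))) (\(ε : Nat). elimVec Nat (\(d : Nat). \(σ : Vec Nat d). Nat -> Nat) (\(ρ : Nat). ρ) (\(ω : Nat). \(χ : Nat). \(n : Vec Nat ω). \(r : Nat -> Nat). r) 0 (vnil Nat)) 0)))
  ~> succ (succ (elimNat (\(i : Nat). Nat) (succ (succ (elimNat (\(z : Nat). Nat) 1 (\(q : Nat). \(f : Nat). f) 0))) (\(p : Nat). elimVec Nat (\(ε : Nat). \(d : Vec Nat ε). Nat -> Nat) (\(σ : Nat). σ) (\(ρ : Nat). \(ω : Nat). \(χ : Vec Nat ρ). \(n : Nat -> Nat). n) 0 (vnil Nat)) 0))
  ~> succ (succ (succ (succ (elimNat (\(i : Nat). Nat) 1 (\(z : Nat). \(q : Nat). q) 0))))
  ~> 5
inferred type:
  Nat


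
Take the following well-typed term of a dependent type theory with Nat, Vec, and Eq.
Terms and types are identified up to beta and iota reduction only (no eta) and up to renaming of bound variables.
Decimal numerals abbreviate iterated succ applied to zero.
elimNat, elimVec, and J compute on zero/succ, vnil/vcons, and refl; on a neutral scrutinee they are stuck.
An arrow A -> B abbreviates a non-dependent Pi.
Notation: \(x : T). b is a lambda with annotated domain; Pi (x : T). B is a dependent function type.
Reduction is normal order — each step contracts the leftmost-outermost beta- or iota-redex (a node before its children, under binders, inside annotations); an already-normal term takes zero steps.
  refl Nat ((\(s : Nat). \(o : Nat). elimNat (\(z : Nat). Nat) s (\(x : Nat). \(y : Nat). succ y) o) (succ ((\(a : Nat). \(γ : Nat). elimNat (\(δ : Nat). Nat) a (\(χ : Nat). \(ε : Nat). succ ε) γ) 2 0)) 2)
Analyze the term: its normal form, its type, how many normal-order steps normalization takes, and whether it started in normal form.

normal form:
  refl Nat 5
inferred type:
  Eq Nat 5 5
reduction steps (normal order): 12
already normal: no
first contracted redex: a beta-redex


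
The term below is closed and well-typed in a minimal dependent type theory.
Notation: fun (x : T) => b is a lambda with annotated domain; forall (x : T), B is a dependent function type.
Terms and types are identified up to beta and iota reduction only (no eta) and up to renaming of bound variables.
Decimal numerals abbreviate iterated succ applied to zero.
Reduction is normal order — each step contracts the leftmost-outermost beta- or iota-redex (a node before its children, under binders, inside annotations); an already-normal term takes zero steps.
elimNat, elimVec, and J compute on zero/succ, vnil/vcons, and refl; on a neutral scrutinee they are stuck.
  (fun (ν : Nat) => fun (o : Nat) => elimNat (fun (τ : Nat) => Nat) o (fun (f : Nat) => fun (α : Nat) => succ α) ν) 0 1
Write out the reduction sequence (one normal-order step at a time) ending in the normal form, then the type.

reduction (normal order):
  (fun (ν : Nat) => fun (o : Nat) => elimNat (fun (τ : Nat) => Nat) o (fun (f : Nat) => fun (α : Nat) => succ α) ν) 0 1
  ~> (fun (ν : Nat) => elimNat (fun (o : Nat) => Nat) ν (fun (τ : Nat) => fun (f : Nat) => succ f) 0) 1
  ~> elimNat (fun (ν : Nat) => Nat) 1 (fun (o : Nat) => fun (τ : Nat) => succ τ) 0
  ~> 1
inferred type:
  Nat


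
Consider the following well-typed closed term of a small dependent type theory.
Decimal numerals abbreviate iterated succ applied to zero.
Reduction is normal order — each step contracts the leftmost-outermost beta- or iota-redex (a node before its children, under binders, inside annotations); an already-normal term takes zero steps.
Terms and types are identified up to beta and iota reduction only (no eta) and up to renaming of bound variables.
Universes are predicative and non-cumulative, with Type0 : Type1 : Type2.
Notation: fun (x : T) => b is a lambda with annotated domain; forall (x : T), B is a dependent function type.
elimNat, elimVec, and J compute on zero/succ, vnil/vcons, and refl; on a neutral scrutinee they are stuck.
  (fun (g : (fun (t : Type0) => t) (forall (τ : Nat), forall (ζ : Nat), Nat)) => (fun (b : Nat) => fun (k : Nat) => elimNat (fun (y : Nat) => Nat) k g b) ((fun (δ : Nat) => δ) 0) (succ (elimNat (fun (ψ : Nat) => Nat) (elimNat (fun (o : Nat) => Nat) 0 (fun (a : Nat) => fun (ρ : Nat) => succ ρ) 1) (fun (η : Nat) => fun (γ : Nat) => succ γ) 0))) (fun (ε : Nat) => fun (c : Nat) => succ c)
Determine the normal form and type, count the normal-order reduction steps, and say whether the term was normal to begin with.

reduced normal form:
  2
inferred type:
  Nat
reduction steps (normal order): 10
started in normal form: no
first contracted redex: a beta-redex


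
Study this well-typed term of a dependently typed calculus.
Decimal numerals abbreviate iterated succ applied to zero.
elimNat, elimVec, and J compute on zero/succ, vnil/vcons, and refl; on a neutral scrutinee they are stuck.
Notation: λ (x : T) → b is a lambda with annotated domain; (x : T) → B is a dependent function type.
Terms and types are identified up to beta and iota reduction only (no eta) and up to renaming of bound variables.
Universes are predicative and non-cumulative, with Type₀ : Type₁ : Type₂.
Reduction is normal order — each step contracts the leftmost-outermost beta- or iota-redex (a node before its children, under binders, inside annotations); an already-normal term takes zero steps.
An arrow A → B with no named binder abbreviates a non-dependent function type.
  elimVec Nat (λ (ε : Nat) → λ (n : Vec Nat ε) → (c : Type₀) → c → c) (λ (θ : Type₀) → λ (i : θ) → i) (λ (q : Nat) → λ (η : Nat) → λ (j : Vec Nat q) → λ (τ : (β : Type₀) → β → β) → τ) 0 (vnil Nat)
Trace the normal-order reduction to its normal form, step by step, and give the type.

reduction (normal order):
  elimVec Nat (λ (ε : Nat) → λ (n : Vec Nat ε) → (c : Type₀) → c → c) (λ (θ : Type₀) → λ (i : θ) → i) (λ (q : Nat) → λ (η : Nat) → λ (j : Vec Nat q) → λ (τ : (β : Type₀) → β → β) → τ) 0 (vnil Nat)
  ~> λ (ε : Type₀) → λ (n : ε) → n
type:
  (ε : Type₀) → ε → ε


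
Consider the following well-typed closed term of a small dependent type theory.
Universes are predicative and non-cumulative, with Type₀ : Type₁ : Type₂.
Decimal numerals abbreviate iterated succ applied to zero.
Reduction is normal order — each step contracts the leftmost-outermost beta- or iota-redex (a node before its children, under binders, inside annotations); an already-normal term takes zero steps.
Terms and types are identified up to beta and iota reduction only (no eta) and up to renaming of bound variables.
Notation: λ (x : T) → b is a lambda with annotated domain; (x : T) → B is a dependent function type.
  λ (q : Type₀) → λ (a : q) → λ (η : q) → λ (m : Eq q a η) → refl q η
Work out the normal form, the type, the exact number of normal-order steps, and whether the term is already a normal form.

normal form:
  λ (q : Type₀) → λ (a : q) → λ (η : q) → λ (m : Eq q a η) → refl q η
inferred type:
  (q : Type₀) → (a : q) → (η : q) → (m : Eq q a η) → Eq q η η
reduction steps (normal order): 0
already normal: yes


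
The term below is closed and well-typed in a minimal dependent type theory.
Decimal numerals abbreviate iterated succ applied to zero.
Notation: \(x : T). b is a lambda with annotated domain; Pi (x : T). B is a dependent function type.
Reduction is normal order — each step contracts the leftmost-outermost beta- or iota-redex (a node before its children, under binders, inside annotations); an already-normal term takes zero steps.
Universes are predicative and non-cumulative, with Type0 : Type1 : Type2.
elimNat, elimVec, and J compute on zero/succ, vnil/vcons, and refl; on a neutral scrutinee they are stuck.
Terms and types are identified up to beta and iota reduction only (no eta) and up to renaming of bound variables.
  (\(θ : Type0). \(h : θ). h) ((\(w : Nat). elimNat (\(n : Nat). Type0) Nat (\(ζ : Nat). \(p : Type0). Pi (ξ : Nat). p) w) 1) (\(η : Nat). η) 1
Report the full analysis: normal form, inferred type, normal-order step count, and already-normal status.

reduced normal form:
  1
the term's type:
  Nat
reduction steps (normal order): 3
already normal: no
first contracted redex: a beta-redex


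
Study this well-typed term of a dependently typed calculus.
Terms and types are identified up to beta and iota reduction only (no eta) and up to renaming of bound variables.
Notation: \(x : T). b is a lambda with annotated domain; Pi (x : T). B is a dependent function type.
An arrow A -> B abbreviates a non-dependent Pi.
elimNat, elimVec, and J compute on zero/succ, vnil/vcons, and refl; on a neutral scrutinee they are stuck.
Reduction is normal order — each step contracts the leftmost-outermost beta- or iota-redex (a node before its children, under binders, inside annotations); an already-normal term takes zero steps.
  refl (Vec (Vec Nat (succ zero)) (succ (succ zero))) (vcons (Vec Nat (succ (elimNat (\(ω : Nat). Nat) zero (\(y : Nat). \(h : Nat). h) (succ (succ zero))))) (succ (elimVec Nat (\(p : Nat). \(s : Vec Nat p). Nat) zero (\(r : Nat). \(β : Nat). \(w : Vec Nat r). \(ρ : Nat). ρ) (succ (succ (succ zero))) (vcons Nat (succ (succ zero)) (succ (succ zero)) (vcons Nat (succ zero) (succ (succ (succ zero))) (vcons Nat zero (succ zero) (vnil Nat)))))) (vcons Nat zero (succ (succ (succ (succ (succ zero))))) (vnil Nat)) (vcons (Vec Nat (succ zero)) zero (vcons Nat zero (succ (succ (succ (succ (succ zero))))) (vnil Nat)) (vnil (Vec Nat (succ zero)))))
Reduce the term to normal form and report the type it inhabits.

resulting normal form:
  refl (Vec (Vec Nat (succ zero)) (succ (succ zero))) (vcons (Vec Nat (succ zero)) (succ zero) (vcons Nat zero (succ (succ (succ (succ (succ zero))))) (vnil Nat)) (vcons (Vec Nat (succ zero)) zero (vcons Nat zero (succ (succ (succ (succ (succ zero))))) (vnil Nat)) (vnil (Vec Nat (succ zero)))))
inferred type:
  Eq (Vec (Vec Nat (succ zero)) (succ (succ zero))) (vcons (Vec Nat (succ zero)) (succ zero) (vcons Nat zero (succ (succ (succ (succ (succ zero))))) (vnil Nat)) (vcons (Vec Nat (succ zero)) zero (vcons Nat zero (succ (succ (succ (succ (succ zero))))) (vnil Nat)) (vnil (Vec Nat (succ zero))))) (vcons (Vec Nat (succ zero)) (succ zero) (vcons Nat zero (succ (succ (succ (succ (succ zero))))) (vnil Nat)) (vcons (Vec Nat (succ zero)) zero (vcons Nat zero (succ (succ (succ (succ (succ zero))))) (vnil Nat)) (vnil (Vec Nat (succ zero)))))
observation: contracting an elimNat iota-redex first, the term normalizes in 23 steps.


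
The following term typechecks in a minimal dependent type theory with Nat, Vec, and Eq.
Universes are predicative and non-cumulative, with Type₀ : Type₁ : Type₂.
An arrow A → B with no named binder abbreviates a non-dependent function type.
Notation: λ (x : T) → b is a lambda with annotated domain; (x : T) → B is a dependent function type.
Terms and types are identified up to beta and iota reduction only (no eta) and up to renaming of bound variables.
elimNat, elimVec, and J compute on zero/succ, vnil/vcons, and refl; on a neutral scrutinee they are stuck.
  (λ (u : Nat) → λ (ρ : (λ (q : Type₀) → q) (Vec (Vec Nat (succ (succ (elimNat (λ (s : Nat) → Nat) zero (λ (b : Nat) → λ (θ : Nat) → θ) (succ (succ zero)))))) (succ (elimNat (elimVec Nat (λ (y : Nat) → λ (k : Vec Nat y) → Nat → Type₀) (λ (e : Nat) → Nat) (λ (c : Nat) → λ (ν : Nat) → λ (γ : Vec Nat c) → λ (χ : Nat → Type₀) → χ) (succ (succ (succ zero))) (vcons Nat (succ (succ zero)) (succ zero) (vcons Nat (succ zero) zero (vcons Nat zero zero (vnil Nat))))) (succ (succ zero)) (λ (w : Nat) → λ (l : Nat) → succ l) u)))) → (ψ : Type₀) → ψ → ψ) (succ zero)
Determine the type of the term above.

the term's type:
  Vec (Vec Nat (succ (succ zero))) (succ (succ (succ (succ zero)))) → Type₁


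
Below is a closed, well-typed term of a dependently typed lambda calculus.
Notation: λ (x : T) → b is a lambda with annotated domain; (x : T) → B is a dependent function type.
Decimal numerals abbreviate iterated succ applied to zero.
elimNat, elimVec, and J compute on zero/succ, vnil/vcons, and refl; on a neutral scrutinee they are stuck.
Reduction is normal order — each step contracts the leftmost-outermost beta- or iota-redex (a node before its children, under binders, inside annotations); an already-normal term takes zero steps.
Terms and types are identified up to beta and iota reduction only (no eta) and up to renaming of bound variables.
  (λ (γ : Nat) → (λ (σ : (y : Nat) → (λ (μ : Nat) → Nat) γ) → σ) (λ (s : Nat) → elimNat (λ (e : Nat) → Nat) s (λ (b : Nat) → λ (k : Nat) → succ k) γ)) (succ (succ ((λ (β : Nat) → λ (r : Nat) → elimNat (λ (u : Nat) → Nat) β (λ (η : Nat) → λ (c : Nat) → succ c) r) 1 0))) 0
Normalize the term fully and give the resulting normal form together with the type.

resulting normal form:
  3
inferred type:
  Nat
observation: the first redex contracted is a beta-redex; the normal form is reached in 16 normal-order steps.


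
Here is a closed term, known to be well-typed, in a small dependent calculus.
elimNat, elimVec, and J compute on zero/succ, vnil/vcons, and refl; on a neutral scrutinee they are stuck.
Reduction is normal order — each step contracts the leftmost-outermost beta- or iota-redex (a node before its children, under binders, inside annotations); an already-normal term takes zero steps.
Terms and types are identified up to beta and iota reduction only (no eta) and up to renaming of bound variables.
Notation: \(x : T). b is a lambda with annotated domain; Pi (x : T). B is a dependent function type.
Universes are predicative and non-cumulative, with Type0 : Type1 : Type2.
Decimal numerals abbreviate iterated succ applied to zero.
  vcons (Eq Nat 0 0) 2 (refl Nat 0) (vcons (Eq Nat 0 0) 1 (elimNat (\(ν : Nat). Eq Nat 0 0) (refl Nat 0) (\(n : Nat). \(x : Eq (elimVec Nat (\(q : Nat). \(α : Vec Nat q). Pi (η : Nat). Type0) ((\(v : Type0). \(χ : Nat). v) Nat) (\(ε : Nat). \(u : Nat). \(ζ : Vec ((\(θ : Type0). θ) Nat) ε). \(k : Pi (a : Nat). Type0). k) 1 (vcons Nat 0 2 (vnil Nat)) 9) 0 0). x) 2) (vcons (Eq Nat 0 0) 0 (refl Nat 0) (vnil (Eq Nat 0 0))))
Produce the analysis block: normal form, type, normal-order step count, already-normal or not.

normal form:
  vcons (Eq Nat 0 0) 2 (refl Nat 0) (vcons (Eq Nat 0 0) 1 (refl Nat 0) (vcons (Eq Nat 0 0) 0 (refl Nat 0) (vnil (Eq Nat 0 0))))
the term's type:
  Vec (Eq Nat 0 0) 3
reduction steps (normal order): 7
started in normal form: no
first redex: an elimNat iota-redex


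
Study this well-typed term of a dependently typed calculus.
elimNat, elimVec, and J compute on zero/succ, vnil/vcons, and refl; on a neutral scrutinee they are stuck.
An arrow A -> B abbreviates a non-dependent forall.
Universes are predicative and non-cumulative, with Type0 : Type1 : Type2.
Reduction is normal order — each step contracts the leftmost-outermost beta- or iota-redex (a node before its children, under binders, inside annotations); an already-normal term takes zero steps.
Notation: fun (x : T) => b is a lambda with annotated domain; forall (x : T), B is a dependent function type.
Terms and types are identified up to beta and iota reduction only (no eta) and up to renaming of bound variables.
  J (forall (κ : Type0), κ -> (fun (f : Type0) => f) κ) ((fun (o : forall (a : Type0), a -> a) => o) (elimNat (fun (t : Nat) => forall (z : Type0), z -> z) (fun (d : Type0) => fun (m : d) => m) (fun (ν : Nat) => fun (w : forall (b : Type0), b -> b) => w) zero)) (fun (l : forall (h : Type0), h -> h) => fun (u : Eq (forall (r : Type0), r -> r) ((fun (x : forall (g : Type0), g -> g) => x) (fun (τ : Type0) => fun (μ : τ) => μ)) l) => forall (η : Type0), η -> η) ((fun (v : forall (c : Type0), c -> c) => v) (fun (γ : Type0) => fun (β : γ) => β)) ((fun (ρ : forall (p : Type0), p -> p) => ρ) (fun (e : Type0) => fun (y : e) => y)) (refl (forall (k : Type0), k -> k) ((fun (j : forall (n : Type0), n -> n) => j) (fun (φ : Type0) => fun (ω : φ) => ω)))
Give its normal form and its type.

reduced normal form:
  fun (κ : Type0) => fun (f : κ) => f
the term's type:
  forall (κ : Type0), κ -> κ


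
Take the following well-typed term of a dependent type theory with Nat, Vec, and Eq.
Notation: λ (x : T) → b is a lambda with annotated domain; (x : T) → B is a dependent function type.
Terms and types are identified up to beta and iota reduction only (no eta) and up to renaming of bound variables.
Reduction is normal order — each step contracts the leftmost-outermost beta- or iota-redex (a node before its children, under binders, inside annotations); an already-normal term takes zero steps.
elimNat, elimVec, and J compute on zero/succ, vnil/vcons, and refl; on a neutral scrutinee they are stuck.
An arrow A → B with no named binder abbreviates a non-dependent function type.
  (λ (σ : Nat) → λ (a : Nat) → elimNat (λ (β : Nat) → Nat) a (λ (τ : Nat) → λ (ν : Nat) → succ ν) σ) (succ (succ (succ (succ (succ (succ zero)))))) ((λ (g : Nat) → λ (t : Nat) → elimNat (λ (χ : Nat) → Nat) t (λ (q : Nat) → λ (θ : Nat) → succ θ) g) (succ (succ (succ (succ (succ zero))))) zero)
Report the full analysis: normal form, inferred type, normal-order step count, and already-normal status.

resulting normal form:
  succ (succ (succ (succ (succ (succ (succ (succ (succ (succ (succ zero))))))))))
the term's type:
  Nat
reduction steps (normal order): 39
started in normal form: no
first contracted redex: a beta-redex


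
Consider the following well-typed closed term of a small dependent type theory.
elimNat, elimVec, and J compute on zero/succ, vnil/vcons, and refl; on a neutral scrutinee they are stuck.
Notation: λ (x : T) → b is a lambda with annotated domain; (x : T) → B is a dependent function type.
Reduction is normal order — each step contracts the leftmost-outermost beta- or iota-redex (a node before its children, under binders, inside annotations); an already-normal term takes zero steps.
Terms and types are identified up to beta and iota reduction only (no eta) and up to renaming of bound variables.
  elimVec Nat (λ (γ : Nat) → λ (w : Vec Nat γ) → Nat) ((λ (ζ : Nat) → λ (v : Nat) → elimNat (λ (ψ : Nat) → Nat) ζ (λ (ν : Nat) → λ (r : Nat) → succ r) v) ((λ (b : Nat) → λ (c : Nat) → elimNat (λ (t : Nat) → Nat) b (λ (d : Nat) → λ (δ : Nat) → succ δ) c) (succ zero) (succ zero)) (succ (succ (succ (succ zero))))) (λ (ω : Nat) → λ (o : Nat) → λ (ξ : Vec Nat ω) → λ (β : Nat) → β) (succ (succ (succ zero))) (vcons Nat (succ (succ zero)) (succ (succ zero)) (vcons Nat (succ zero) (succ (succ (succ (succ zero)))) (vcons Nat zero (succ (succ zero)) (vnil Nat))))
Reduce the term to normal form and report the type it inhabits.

normal form:
  succ (succ (succ (succ (succ (succ zero)))))
type:
  Nat
observation: the leftmost-outermost redex is an elimVec iota-redex, and normalization takes 37 steps.


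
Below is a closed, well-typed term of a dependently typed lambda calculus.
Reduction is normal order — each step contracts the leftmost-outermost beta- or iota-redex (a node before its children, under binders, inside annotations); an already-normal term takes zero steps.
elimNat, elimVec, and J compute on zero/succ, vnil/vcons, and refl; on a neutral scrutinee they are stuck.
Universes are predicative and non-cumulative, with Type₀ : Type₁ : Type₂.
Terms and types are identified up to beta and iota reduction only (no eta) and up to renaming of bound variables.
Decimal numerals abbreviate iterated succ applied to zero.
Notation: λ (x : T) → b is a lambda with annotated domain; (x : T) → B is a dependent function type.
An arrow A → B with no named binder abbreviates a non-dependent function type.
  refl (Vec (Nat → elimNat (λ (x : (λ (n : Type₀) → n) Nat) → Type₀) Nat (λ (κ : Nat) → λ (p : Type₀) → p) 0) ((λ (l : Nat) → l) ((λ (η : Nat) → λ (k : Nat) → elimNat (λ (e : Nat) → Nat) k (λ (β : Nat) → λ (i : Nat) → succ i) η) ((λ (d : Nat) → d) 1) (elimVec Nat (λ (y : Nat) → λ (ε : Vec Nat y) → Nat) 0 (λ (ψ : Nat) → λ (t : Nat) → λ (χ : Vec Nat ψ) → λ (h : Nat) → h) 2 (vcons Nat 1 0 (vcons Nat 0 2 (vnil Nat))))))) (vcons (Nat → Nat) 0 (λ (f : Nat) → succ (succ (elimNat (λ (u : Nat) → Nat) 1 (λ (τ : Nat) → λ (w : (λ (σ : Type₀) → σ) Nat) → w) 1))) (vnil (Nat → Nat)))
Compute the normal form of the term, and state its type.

reduced normal form:
  refl (Vec (Nat → Nat) 1) (vcons (Nat → Nat) 0 (λ (x : Nat) → 3) (vnil (Nat → Nat)))
the term's type:
  Eq (Vec (Nat → Nat) 1) (vcons (Nat → Nat) 0 (λ (x : Nat) → 3) (vnil (Nat → Nat))) (vcons (Nat → Nat) 0 (λ (n : Nat) → 3) (vnil (Nat → Nat)))
observation: 24 normal-order steps separate the term from its normal form.


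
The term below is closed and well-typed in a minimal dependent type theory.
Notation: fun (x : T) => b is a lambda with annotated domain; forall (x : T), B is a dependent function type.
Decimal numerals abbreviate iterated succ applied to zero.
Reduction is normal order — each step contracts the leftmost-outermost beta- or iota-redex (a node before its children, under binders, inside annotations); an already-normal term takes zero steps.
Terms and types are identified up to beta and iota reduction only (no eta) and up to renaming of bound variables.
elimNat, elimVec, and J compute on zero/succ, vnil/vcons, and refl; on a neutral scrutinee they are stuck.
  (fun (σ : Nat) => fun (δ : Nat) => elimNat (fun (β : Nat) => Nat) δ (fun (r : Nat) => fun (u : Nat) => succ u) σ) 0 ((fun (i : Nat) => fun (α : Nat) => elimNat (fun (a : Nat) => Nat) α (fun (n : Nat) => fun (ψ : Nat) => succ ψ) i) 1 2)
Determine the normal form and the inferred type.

normal form:
  3
the term's type:
  Nat


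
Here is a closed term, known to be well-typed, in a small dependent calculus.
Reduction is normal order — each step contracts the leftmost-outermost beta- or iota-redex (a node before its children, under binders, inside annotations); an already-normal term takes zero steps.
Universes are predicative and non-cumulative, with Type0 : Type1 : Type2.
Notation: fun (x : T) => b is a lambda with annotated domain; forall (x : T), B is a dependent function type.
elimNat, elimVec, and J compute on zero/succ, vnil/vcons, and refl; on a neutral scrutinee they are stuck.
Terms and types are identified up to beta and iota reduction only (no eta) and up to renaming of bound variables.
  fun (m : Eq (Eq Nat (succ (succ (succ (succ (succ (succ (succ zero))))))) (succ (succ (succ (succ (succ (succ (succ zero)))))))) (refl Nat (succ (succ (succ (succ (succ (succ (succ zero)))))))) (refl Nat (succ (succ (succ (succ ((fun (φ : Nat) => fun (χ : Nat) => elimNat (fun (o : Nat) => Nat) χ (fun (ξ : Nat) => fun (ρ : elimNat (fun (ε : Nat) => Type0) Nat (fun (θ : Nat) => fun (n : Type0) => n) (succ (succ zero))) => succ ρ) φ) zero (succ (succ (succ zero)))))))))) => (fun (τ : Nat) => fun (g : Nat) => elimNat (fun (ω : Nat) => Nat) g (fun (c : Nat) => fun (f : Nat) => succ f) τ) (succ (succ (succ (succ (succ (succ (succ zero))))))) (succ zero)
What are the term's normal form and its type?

normal form:
  fun (m : Eq (Eq Nat (succ (succ (succ (succ (succ (succ (succ zero))))))) (succ (succ (succ (succ (succ (succ (succ zero)))))))) (refl Nat (succ (succ (succ (succ (succ (succ (succ zero)))))))) (refl Nat (succ (succ (succ (succ (succ (succ (succ zero))))))))) => succ (succ (succ (succ (succ (succ (succ (succ zero)))))))
the term's type:
  forall (m : Eq (Eq Nat (succ (succ (succ (succ (succ (succ (succ zero))))))) (succ (succ (succ (succ (succ (succ (succ zero)))))))) (refl Nat (succ (succ (succ (succ (succ (succ (succ zero)))))))) (refl Nat (succ (succ (succ (succ (succ (succ (succ zero))))))))), Nat
observation: 27 normal-order steps normalize the term, beginning with a beta-redex.


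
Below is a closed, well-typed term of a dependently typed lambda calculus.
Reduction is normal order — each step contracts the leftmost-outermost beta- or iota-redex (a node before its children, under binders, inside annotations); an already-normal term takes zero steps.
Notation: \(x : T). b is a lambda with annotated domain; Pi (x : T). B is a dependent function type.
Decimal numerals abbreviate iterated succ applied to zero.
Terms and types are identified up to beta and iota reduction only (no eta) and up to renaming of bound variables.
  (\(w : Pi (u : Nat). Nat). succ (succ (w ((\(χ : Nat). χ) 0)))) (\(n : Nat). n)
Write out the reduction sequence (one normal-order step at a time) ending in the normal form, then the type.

reduction (normal order):
  (\(w : Pi (u : Nat). Nat). succ (succ (w ((\(χ : Nat). χ) 0)))) (\(n : Nat). n)
  ~> succ (succ ((\(w : Nat). w) ((\(u : Nat). u) 0)))
  ~> succ (succ ((\(w : Nat). w) 0))
  ~> 2
inferred type:
  Nat


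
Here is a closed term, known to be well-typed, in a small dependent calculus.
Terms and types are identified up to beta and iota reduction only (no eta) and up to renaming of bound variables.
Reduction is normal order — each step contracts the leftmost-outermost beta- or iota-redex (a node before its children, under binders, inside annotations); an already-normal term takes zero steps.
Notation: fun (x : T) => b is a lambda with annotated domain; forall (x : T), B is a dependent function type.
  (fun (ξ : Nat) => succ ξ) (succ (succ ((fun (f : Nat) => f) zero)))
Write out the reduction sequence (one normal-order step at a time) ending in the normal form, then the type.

reduction (normal order):
  (fun (ξ : Nat) => succ ξ) (succ (succ ((fun (f : Nat) => f) zero)))
  ~> succ (succ (succ ((fun (ξ : Nat) => ξ) zero)))
  ~> succ (succ (succ zero))
inferred type:
  Nat


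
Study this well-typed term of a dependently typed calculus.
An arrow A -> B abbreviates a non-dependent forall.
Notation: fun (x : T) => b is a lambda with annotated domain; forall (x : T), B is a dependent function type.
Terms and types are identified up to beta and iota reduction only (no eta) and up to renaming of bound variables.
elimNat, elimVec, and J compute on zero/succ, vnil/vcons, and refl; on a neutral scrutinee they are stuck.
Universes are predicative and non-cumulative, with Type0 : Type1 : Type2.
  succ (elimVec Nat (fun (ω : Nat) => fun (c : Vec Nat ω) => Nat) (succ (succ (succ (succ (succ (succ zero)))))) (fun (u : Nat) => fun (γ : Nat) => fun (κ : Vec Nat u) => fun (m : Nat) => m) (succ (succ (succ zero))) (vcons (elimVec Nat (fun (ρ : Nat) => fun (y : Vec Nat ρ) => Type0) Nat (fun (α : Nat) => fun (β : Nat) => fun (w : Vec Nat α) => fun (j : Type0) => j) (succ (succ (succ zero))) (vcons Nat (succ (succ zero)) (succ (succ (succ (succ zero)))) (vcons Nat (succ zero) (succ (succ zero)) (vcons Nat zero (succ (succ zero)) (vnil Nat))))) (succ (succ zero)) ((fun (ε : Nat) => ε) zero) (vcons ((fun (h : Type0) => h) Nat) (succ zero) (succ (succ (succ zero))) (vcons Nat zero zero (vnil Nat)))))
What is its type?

the term's type:
  Nat


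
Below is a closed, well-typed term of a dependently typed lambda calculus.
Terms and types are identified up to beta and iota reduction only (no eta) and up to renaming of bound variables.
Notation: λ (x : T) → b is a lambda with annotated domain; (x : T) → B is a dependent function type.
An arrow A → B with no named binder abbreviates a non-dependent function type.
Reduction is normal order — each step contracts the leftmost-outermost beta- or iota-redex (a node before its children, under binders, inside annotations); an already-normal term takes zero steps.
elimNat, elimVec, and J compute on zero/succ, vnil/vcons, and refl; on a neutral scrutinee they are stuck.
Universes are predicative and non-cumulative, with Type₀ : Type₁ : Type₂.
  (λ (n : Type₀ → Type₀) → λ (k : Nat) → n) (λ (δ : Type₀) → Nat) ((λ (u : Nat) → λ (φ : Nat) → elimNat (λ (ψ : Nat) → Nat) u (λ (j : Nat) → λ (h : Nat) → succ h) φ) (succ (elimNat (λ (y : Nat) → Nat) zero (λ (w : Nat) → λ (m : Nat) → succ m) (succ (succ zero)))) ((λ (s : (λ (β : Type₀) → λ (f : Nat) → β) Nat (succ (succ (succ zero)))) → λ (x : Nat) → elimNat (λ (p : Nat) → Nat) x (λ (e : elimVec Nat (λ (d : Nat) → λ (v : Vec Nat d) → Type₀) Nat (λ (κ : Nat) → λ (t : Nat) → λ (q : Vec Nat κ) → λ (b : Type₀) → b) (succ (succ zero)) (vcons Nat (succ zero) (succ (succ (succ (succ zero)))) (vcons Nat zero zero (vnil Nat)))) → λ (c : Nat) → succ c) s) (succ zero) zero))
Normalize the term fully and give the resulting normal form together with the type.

resulting normal form:
  λ (n : Type₀) → Nat
inferred type:
  Type₀ → Type₀
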